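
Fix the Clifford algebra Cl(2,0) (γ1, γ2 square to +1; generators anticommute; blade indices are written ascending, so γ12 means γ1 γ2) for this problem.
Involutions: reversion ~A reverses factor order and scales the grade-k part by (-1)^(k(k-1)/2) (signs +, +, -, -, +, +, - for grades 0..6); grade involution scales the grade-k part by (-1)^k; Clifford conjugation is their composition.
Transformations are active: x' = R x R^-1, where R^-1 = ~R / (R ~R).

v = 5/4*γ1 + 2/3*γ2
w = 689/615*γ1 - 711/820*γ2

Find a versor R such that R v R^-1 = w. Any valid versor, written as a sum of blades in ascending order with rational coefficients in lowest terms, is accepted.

Why this works: both vectors square to 289/144, so q(v) = q(w) and R = v + w = 5831/2460*γ1 - 493/2460*γ2 carries v to w — its own direction survives, the complement (v - w)/2 flips.
Answer: 5831/2460*γ1 - 493/2460*γ2


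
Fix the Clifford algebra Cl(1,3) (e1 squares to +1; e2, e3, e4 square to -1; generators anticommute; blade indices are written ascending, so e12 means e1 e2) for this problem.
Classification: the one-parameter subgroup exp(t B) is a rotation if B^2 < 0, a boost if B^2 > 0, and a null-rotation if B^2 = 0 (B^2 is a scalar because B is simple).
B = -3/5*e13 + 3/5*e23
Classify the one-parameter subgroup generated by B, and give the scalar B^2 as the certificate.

B^2 term by term: the squares give (-3/5)^2*(e13)^2 + (3/5)^2*(e23)^2 = 9/25*(+1) + 9/25*(-1) = 0 (each basis 2-blade squares to minus the product of its generators' squares); cross terms between blades sharing an index anticommute and cancel. So B^2 = 0.
Answer: null-rotation, certificate B^2 = 0. The invariant at work: B^2 = 0 is unchanged by conjugation, hence its sign classifies the subgroup whatever basis B is written in.


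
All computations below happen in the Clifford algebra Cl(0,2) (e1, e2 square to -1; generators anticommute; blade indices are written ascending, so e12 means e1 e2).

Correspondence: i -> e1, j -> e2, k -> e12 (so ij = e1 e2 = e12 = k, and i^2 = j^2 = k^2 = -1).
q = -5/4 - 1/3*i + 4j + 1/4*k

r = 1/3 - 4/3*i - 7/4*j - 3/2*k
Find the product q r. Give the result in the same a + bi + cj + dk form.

In blades: q = -5/4 - 1/3*e1 + 4*e2 + 1/4*e12, r = 1/3 - 4/3*e1 - 7/4*e2 - 3/2*e12.
Distribute q over r term by term (generator squares from the signature, products reordered to ascending indices): (-5/4)*r = -5/12 + 5/3*e1 + 35/16*e2 + 15/8*e12; (-1/3*e1)*r = -4/9 - 1/9*e1 - 1/2*e2 + 7/12*e12; (4*e2)*r = 7 - 6*e1 + 4/3*e2 + 16/3*e12; (1/4*e12)*r = 3/8 + 7/16*e1 - 1/3*e2 + 1/12*e12.
Sum: 469/72 - 577/144*e1 + 43/16*e2 + 63/8*e12; translating back through the correspondence:
Answer: 469/72 - 577/144*i + 43/16*j + 63/8*k


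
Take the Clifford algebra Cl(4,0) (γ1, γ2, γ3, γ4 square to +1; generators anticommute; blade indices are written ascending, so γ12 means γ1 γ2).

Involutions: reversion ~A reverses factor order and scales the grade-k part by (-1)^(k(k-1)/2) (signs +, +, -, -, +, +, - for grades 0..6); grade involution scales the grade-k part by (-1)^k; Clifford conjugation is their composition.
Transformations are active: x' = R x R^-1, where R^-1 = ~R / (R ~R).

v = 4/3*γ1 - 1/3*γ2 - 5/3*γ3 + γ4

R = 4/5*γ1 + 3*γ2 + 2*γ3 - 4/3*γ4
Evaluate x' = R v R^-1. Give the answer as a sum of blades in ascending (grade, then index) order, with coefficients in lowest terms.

~R = 4/5*γ1 + 3*γ2 + 2*γ3 - 4/3*γ4, and R ~R = 3469/225, so R^-1 = ~R / (3469/225).
R v = -23/5 - 64/15*γ12 - 4*γ13 + 116/45*γ14 - 13/3*γ23 + 23/9*γ24 - 2/9*γ34
Answer: -18844/10407*γ1 - 15161/10407*γ2 + 4925/10407*γ3 - 709/3469*γ4


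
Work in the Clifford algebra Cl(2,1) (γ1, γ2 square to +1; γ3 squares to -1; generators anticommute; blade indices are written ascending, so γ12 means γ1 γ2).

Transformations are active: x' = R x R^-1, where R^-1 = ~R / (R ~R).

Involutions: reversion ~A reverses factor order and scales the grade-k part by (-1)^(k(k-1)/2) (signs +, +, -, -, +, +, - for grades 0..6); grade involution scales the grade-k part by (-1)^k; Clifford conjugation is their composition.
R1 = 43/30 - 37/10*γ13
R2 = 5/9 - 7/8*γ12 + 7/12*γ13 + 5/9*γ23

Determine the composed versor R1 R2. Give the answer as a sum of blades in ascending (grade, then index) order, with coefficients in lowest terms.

Distribute over the terms of R1 (each basis-blade product reordered to ascending indices, repeated generators contracted through their squares):
(43/30) R2 = 43/54 - 301/240*γ12 + 301/360*γ13 + 43/54*γ23
(-37/10*γ13) R2 = -259/120 - 37/18*γ12 - 37/18*γ13 + 259/80*γ23
Summing the partial products and collecting blades:
Answer: -1471/1080 - 2383/720*γ12 - 439/360*γ13 + 8713/2160*γ23


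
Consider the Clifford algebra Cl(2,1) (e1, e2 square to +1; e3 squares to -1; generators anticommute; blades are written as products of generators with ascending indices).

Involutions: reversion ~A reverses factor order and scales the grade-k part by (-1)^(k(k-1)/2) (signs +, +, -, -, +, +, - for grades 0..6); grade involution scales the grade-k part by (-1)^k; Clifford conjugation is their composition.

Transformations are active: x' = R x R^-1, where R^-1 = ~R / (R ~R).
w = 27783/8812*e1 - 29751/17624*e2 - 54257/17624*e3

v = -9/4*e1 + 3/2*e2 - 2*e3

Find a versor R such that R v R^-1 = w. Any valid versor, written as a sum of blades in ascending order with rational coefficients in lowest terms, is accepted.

Key observation: q(v) = q(w) = 53/16 (sandwiches preserve the norm), so R = v + w = 1989/2203*e1 - 3315/17624*e2 - 89505/17624*e3 works whenever it is invertible — the component of v along it is kept and (v - w)/2 reverses, sending v to w.
Answer: 1989/2203*e1 - 3315/17624*e2 - 89505/17624*e3


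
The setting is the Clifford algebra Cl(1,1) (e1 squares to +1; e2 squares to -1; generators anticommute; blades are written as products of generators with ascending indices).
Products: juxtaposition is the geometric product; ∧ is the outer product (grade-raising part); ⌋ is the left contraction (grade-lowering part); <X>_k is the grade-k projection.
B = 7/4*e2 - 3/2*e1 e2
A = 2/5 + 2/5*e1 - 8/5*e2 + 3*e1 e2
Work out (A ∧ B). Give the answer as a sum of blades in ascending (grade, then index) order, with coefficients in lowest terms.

step 1: 7/10*e2 + 1/10*e1 e2
Answer: 7/10*e2 + 1/10*e1 e2


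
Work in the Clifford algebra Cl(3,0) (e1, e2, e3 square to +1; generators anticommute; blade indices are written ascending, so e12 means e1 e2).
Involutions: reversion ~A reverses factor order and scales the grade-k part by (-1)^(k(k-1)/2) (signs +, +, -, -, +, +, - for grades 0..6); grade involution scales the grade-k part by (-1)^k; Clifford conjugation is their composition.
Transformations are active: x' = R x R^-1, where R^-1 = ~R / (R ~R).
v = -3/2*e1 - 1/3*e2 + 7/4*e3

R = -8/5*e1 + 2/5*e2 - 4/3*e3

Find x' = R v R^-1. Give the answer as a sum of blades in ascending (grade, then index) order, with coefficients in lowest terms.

~R = -8/5*e1 + 2/5*e2 - 4/3*e3, and R ~R = 1012/225, so R^-1 = ~R / (1012/225).
R v = -1/15 + 17/15*e12 - 24/5*e13 + 23/90*e23
Answer: 783/506*e1 + 244/759*e2 - 1731/1012*e3


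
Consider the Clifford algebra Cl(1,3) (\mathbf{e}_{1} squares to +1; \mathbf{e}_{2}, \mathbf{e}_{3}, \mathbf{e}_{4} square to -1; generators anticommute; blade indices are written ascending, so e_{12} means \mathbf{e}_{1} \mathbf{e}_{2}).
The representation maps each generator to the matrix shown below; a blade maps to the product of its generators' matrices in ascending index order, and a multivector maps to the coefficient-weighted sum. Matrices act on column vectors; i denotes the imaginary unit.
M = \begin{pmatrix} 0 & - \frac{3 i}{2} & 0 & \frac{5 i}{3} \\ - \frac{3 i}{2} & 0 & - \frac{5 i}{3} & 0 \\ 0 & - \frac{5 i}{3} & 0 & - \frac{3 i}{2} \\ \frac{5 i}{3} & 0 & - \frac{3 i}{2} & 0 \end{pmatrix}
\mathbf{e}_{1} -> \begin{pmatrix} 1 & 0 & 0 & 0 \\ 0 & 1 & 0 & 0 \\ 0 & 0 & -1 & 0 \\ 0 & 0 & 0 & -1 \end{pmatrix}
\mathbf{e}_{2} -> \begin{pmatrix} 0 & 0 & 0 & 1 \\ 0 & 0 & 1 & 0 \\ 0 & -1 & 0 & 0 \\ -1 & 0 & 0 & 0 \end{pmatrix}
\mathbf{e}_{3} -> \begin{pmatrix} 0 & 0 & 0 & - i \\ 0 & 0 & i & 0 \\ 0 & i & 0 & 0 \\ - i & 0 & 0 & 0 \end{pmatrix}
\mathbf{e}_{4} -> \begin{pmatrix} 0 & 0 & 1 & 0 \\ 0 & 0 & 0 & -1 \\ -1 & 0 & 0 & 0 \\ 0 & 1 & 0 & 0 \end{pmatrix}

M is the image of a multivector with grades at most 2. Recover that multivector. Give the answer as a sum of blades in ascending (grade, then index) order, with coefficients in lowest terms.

Method: the blade images are trace-orthogonal — tr(rho(e_A) rho(e_B)^-1) = 4 if A = B and 0 otherwise — and rho(e_A)^-1 = (e_A)^2 * rho(e_A) with (e_A)^2 = +1 or -1, so the coefficient of e_A in the preimage is (e_A)^2 * tr(M rho(e_A))/4.
Nonzero projections over blades of grade <= 2: e_{3}: (e_{3})^2 = -1, tr(M rho(e_{3})) = \frac{20}{3}, coefficient -\frac{5}{3}; e_{34}: (e_{34})^2 = -1, tr(M rho(e_{34})) = -6, coefficient \frac{3}{2}. Every other blade of grade <= 2 projects to 0.
Answer: -\frac{5}{3} e_{3} + \frac{3}{2} e_{34}


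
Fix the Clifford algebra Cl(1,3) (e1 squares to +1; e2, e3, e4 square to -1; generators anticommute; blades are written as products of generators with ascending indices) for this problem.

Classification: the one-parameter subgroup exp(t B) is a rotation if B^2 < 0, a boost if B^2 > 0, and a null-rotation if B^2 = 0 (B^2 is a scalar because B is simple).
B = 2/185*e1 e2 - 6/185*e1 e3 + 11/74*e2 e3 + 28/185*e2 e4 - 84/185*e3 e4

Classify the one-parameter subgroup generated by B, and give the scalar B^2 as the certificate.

B^2 term by term: the squares give (2/185)^2*(e1 e2)^2 + (-6/185)^2*(e1 e3)^2 + (11/74)^2*(e2 e3)^2 + (28/185)^2*(e2 e4)^2 + (-84/185)^2*(e3 e4)^2 = 4/34225*(+1) + 36/34225*(+1) + 121/5476*(-1) + 784/34225*(-1) + 7056/34225*(-1) = -1/4 (each basis 2-blade squares to minus the product of its generators' squares); cross terms between blades sharing an index anticommute and cancel; the commuting (index-disjoint) pairs give grade-4 terms 2*c*c'*(blade product), which cancel blade by blade — e1 e2 e3 e4: -336/34225 + 336/34225 = 0 — confirming B is simple. So B^2 = -1/4.
Answer: rotation, certificate B^2 = -1/4. Note: conjugating B changes its blade decomposition but never the scalar B^2 = -1/4, whose sign settles the classification.


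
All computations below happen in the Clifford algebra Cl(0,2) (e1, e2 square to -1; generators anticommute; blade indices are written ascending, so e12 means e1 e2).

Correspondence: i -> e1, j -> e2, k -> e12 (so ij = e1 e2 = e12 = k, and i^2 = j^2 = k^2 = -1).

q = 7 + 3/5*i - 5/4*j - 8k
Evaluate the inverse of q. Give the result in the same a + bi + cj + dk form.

In blades: q = 7 + 3/5*e1 - 5/4*e2 - 8*e12.
With qbar = 7 - 3/5*e1 + 5/4*e2 + 8*e12 (scalar fixed, mapped units negated), q qbar = 45969/400 (the sum of squared coefficients), so q^-1 = qbar / (45969/400) = 400/6567 - 80/15323*e1 + 500/45969*e2 + 3200/45969*e12; translating back:
Answer: 400/6567 - 80/15323*i + 500/45969*j + 3200/45969*k


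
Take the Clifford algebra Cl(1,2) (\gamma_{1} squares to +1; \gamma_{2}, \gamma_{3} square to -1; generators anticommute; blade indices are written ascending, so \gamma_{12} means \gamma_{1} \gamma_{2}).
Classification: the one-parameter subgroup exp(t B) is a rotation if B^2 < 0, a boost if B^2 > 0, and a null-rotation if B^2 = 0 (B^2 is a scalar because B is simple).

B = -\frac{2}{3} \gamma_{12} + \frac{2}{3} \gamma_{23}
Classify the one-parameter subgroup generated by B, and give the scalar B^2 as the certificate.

B^2 term by term: the squares give (-\frac{2}{3})^2*(\gamma_{12})^2 + (\frac{2}{3})^2*(\gamma_{23})^2 = \frac{4}{9}*(+1) + \frac{4}{9}*(-1) = 0 (each basis 2-blade squares to minus the product of its generators' squares); cross terms between blades sharing an index anticommute and cancel. So B^2 = 0.
Answer: null-rotation, certificate B^2 = 0. No conjugation can change B^2 = 0; the sign gives the class.


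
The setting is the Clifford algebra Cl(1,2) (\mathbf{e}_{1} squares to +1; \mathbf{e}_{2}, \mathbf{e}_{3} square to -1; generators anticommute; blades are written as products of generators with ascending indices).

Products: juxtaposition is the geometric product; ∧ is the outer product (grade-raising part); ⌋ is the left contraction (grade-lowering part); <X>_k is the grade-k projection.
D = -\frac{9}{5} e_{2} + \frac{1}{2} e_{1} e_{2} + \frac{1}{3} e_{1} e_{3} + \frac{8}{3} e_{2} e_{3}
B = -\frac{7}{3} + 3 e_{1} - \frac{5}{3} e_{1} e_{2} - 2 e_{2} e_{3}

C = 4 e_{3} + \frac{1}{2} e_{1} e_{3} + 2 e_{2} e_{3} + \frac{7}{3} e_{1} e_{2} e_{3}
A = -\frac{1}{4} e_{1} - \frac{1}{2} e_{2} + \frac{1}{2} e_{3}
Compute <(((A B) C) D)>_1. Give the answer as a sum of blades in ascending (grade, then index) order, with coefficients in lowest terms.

step 1: -\frac{3}{4} + \frac{17}{12} e_{1} + \frac{7}{12} e_{2} - \frac{13}{6} e_{3} + \frac{3}{2} e_{1} e_{2} - \frac{3}{2} e_{1} e_{3} - \frac{1}{3} e_{1} e_{2} e_{3}
step 2: \frac{313}{36} + \frac{67}{12} e_{1} - \frac{2}{3} e_{2} + \frac{1}{24} e_{3} + \frac{61}{18} e_{1} e_{2} + \frac{263}{72} e_{1} e_{3} + \frac{61}{18} e_{2} e_{3} + \frac{163}{24} e_{1} e_{2} e_{3}
step 3: -\frac{293}{40} - \frac{4439}{360} e_{1} - \frac{1351}{90} e_{2} + \frac{673}{720} e_{3} + \frac{349}{120} e_{1} e_{2} - \frac{6001}{360} e_{1} e_{3} + \frac{17249}{720} e_{2} e_{3} + \frac{15629}{720} e_{1} e_{2} e_{3}
step 4: -\frac{4439}{360} e_{1} - \frac{1351}{90} e_{2} + \frac{673}{720} e_{3}
Answer: -\frac{4439}{360} e_{1} - \frac{1351}{90} e_{2} + \frac{673}{720} e_{3}


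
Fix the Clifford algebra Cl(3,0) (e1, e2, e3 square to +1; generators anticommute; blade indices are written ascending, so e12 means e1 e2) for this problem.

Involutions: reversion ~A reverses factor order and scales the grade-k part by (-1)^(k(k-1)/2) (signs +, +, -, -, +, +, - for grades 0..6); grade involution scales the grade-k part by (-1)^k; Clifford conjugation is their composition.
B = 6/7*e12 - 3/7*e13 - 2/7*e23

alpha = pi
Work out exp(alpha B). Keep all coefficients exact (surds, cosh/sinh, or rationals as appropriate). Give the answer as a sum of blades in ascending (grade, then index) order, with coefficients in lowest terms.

B^2 term by term: the squares give (6/7)^2*(e12)^2 + (-3/7)^2*(e13)^2 + (-2/7)^2*(e23)^2 = 36/49*(-1) + 9/49*(-1) + 4/49*(-1) = -1 (each basis 2-blade squares to minus the product of its generators' squares); cross terms between blades sharing an index anticommute and cancel. So B^2 = -1.
B^2 = -1 — B^2 < 0, so the exponential closes trigonometrically: l = 1, alpha*l = pi, so exp(alpha B) = cos(pi) + (sin(pi)/1)*B = -1 + (0)*B.
Answer: -1


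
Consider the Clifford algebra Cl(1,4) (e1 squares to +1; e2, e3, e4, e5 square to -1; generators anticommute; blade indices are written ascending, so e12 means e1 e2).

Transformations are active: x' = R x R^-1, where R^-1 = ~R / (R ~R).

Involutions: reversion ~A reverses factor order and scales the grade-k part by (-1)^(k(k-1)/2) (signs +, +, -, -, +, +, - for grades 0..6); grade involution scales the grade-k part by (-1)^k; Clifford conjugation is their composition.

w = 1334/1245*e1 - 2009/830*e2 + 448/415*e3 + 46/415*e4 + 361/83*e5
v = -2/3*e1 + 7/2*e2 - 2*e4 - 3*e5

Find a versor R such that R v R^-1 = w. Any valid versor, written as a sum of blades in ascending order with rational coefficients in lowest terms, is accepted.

Why this works: both vectors square to -893/36, so q(v) = q(w) and R = v + w = 168/415*e1 + 448/415*e2 + 448/415*e3 - 784/415*e4 + 112/83*e5 carries v to w — its own direction survives, the complement (v - w)/2 flips.
Answer: 168/415*e1 + 448/415*e2 + 448/415*e3 - 784/415*e4 + 112/83*e5


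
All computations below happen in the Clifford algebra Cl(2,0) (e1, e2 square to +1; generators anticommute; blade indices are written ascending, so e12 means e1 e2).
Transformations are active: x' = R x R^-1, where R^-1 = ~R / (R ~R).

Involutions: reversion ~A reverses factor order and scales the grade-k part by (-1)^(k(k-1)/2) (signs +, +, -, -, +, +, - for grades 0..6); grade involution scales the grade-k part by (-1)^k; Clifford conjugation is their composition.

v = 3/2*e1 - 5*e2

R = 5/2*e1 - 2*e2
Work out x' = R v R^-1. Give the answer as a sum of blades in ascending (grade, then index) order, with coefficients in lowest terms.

~R = 5/2*e1 - 2*e2, and R ~R = 41/4, so R^-1 = ~R / (41/4).
R v = 55/4 - 19/2*e12
Answer: 427/82*e1 - 15/41*e2


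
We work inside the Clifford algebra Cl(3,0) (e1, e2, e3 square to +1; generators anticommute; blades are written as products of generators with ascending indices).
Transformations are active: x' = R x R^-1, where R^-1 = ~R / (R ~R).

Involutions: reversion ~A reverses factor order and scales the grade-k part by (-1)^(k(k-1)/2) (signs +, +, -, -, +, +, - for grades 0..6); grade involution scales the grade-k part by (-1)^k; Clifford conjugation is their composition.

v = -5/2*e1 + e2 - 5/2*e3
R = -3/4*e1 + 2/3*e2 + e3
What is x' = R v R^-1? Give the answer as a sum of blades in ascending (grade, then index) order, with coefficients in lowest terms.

~R = -3/4*e1 + 2/3*e2 + e3, and R ~R = 289/144, so R^-1 = ~R / (289/144).
R v = 1/24 + 11/12*e1 e2 + 35/8*e1 e3 - 8/3*e2 e3
Answer: 1427/578*e1 - 281/289*e2 + 1469/578*e3


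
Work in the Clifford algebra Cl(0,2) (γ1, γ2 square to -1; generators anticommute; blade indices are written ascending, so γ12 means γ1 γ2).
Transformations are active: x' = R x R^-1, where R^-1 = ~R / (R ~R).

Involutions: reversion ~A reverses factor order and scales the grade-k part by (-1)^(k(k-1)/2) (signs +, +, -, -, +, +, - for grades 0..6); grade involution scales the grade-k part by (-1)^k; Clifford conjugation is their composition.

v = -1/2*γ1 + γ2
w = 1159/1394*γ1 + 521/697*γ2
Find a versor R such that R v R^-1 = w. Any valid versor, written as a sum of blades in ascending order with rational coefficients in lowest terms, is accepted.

R = v + w = 231/697*γ1 + 1218/697*γ2 works: the equal norms (-5/4) guarantee its sandwich swaps v into w.
Answer: 231/697*γ1 + 1218/697*γ2


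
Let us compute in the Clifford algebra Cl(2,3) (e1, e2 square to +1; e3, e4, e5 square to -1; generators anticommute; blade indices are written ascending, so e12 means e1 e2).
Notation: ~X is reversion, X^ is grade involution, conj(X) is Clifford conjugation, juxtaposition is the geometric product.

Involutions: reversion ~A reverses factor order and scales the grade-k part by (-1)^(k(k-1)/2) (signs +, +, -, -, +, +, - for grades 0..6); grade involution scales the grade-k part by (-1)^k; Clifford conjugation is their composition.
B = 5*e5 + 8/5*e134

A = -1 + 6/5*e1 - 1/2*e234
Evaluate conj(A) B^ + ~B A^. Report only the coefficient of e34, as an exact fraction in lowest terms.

first term: 5*e5 + 4/5*e12 + 6*e15 + 48/25*e34 + 8/5*e134 + 5/2*e2345
second term: -5*e5 + 4/5*e12 + 6*e15 + 48/25*e34 + 8/5*e134 - 5/2*e2345
Answer: 96/25


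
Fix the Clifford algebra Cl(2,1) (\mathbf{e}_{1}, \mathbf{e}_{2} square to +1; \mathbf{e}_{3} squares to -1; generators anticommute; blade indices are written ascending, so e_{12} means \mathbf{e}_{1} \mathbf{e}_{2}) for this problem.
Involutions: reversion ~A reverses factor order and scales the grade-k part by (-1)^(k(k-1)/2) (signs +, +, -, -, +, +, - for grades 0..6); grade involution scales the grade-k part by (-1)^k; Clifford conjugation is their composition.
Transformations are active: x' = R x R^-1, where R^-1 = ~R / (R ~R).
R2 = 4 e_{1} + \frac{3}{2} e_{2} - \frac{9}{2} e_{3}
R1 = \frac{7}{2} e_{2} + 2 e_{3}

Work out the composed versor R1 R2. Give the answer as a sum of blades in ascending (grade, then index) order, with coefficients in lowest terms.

Distribute over the terms of R1 (each basis-blade product reordered to ascending indices, repeated generators contracted through their squares):
(\frac{7}{2} e_{2}) R2 = \frac{21}{4} - 14 e_{12} - \frac{63}{4} e_{23}
(2 e_{3}) R2 = 9 - 8 e_{13} - 3 e_{23}
Summing the partial products and collecting blades:
Answer: \frac{57}{4} - 14 e_{12} - 8 e_{13} - \frac{75}{4} e_{23}


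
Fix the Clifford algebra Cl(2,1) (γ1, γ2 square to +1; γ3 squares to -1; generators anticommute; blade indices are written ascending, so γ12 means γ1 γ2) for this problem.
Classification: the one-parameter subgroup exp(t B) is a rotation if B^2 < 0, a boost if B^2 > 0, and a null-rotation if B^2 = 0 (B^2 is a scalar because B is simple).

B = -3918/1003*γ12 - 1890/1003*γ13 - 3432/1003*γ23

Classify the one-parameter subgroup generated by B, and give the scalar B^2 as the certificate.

B^2 term by term: the squares give (-3918/1003)^2*(γ12)^2 + (-1890/1003)^2*(γ13)^2 + (-3432/1003)^2*(γ23)^2 = 15350724/1006009*(-1) + 3572100/1006009*(+1) + 11778624/1006009*(+1) = 0 (each basis 2-blade squares to minus the product of its generators' squares); cross terms between blades sharing an index anticommute and cancel. So B^2 = 0.
Answer: null-rotation, certificate B^2 = 0. Because 0 is invariant under every versor sandwich, the classification follows from its sign alone.


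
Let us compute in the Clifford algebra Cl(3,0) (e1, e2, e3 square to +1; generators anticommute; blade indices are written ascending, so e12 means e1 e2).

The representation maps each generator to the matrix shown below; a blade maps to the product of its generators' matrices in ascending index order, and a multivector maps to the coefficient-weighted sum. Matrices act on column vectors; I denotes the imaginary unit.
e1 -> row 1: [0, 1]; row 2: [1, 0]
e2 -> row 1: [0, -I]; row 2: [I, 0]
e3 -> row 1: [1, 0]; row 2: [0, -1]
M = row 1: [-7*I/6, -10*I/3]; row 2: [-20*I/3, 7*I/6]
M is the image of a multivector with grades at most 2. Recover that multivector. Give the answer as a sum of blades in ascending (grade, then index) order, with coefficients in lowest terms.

Method: 1, rho(e1), rho(e2), rho(e3) form a trace-orthogonal basis of the 2x2 complex matrices (tr(X Y) = 2 if X = Y, else 0), so M = m0*1 + m1*rho(e1) + m2*rho(e2) + m3*rho(e3) with m0 = tr(M)/2 = 0, m1 = tr(M rho(e1))/2 = -5*I, m2 = tr(M rho(e2))/2 = -5/3, m3 = tr(M rho(e3))/2 = -7*I/6.
Multiplying table entries, the bivector images are rho(e12) = I*rho(e3), rho(e13) = -I*rho(e2), rho(e23) = I*rho(e1); with real blade coefficients the real parts of m0..m3 are the coefficients of 1, e1, e2, e3 and the imaginary parts give the bivectors (e23: Im m1, e13: -Im m2, e12: Im m3).
Answer: -5/3*e2 - 7/6*e12 - 5*e23


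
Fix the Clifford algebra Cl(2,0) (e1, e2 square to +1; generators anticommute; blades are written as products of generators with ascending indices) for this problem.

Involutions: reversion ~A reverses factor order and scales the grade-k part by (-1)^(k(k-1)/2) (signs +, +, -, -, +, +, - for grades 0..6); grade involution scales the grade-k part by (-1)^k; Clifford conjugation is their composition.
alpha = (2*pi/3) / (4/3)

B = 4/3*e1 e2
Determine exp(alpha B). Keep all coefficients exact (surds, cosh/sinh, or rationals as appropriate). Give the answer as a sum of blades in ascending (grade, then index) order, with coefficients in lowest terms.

B^2 = (4/3)^2*(e1 e2)^2 = 16/9*(-1) = -16/9 (a basis 2-blade squares to minus the product of its generators' squares).
B^2 = -16/9 — since the square is negative, the closed form is circular: l = 4/3, alpha*l = 2*pi/3, so exp(alpha B) = cos(2*pi/3) + (sin(2*pi/3)/(4/3))*B = -1/2 + (3*sqrt(3)/8)*B.
Answer: -1/2 + sqrt(3)/2*e1 e2


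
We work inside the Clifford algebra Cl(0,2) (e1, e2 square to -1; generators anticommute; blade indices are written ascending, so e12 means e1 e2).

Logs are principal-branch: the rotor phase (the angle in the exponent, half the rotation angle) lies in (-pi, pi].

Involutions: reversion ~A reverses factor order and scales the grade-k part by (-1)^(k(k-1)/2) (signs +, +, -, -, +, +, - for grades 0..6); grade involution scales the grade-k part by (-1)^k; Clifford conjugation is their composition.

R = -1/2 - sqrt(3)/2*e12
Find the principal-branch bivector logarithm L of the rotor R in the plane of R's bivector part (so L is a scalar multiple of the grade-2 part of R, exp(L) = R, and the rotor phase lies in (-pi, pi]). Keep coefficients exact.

The scalar part of R is -1/2, and that scalar determines the rotor phase on the principal branch; recovering the unit plane as bivector-part over sine of the phase gives L = phase * plane.
Concretely: cos(phase) = -1/2 gives phase = ±2*pi/3, and since phase/sin(phase) is even the sign is immaterial: L = (phase/sin(phase)) * <R>_2 = (4*sqrt(3)*pi/9) * <R>_2.
Answer: -2*pi/3*e12


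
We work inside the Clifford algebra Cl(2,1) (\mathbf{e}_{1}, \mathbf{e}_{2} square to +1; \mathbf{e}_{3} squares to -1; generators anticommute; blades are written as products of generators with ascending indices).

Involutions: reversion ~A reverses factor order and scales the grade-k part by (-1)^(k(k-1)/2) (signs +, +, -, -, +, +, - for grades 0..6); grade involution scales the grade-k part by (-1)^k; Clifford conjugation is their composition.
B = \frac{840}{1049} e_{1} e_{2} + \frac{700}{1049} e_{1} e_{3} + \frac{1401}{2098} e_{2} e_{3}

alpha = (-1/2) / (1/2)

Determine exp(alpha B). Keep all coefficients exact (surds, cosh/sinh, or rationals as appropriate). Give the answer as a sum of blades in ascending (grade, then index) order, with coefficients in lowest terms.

B^2 term by term: the squares give (\frac{840}{1049})^2*(e_{1} e_{2})^2 + (\frac{700}{1049})^2*(e_{1} e_{3})^2 + (\frac{1401}{2098})^2*(e_{2} e_{3})^2 = \frac{705600}{1100401}*(-1) + \frac{490000}{1100401}*(+1) + \frac{1962801}{4401604}*(+1) = \frac{1}{4} (each basis 2-blade squares to minus the product of its generators' squares); cross terms between blades sharing an index anticommute and cancel. So B^2 = \frac{1}{4}.
B^2 = \frac{1}{4} — hyperbolic case — the even/odd split gives cosh and sinh: l = \frac{1}{2}, alpha*l = - \frac{1}{2}, so exp(alpha B) = cosh(- \frac{1}{2}) + (sinh(- \frac{1}{2})/(\frac{1}{2}))*B = \cosh{\left(\frac{1}{2} \right)} + (- 2 \sinh{\left(\frac{1}{2} \right)})*B.
Answer: \cosh{\left(\frac{1}{2} \right)} - \frac{1680 \sinh{\left(\frac{1}{2} \right)}}{1049} e_{1} e_{2} - \frac{1400 \sinh{\left(\frac{1}{2} \right)}}{1049} e_{1} e_{3} - \frac{1401 \sinh{\left(\frac{1}{2} \right)}}{1049} e_{2} e_{3}


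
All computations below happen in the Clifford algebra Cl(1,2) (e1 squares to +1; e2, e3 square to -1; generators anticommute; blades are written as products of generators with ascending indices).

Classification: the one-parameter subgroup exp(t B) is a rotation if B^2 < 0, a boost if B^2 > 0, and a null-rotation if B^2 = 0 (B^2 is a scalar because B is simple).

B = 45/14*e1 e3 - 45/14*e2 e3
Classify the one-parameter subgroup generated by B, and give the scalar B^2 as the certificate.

B^2 term by term: the squares give (45/14)^2*(e1 e3)^2 + (-45/14)^2*(e2 e3)^2 = 2025/196*(+1) + 2025/196*(-1) = 0 (each basis 2-blade squares to minus the product of its generators' squares); cross terms between blades sharing an index anticommute and cancel. So B^2 = 0.
Answer: null-rotation, certificate B^2 = 0. The scalar 0 is the complete invariant here: its sign names the subgroup type.


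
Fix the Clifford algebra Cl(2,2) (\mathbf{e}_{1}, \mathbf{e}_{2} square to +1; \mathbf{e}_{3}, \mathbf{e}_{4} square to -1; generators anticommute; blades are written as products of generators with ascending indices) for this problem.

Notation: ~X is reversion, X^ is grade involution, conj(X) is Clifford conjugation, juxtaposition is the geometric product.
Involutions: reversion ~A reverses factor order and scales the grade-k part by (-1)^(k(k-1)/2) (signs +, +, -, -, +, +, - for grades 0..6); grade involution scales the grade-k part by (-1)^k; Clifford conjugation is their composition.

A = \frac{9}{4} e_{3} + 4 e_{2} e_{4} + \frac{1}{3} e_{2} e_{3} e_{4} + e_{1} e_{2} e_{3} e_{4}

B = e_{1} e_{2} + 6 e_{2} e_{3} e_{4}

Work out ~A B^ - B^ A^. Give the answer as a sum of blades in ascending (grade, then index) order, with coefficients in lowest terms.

first term: -2 + 6 e_{1} - 24 e_{3} + 4 e_{1} e_{4} - \frac{27}{2} e_{2} e_{4} - e_{3} e_{4} + \frac{9}{4} e_{1} e_{2} e_{3} + \frac{1}{3} e_{1} e_{3} e_{4}
second term: -2 - 6 e_{1} + 24 e_{3} + 4 e_{1} e_{4} + \frac{27}{2} e_{2} e_{4} - e_{3} e_{4} - \frac{9}{4} e_{1} e_{2} e_{3} - \frac{1}{3} e_{1} e_{3} e_{4}
Answer: 12 e_{1} - 48 e_{3} - 27 e_{2} e_{4} + \frac{9}{2} e_{1} e_{2} e_{3} + \frac{2}{3} e_{1} e_{3} e_{4}


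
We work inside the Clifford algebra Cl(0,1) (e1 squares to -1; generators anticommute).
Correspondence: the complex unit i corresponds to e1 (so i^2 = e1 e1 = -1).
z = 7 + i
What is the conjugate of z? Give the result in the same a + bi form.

In blades: z = 7 + e1.
Conjugation here is Clifford conjugation: the scalar is fixed and the grade-1 and grade-2 blades all flip sign, giving 7 - e1; translating back:
Answer: 7 - i


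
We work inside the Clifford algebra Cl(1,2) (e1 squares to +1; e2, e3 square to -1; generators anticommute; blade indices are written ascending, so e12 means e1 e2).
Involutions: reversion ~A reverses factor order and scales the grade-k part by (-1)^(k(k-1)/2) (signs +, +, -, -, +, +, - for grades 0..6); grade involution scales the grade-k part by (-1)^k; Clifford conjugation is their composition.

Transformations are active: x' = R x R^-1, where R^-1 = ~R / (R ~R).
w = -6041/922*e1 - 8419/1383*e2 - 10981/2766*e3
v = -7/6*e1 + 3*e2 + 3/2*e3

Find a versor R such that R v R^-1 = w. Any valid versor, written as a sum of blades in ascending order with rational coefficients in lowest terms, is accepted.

R = v + w = -10675/1383*e1 - 4270/1383*e2 - 3416/1383*e3 works: the equal norms (-89/9) guarantee its sandwich swaps v into w.
Answer: -10675/1383*e1 - 4270/1383*e2 - 3416/1383*e3


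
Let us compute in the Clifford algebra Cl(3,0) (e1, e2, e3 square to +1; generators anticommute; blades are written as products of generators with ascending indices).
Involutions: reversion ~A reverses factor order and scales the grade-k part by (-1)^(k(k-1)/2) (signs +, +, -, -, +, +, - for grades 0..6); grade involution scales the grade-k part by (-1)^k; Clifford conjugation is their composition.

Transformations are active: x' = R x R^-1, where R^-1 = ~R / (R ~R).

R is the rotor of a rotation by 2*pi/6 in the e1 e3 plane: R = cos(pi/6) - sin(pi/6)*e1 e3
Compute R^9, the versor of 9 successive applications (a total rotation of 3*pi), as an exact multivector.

The rotor phase is half the rotation angle and phases add under composition, so 9 steps in the e1 e3 plane accumulate phase 9*(pi/6) = 3*pi/2: R^9 = cos(3*pi/2) - sin(3*pi/2)*e1 e3.
cos(3*pi/2) = 0 and sin(3*pi/2) = -1, so R^9 = e1 e3. The net rotation is 1*pi (after discarding 1 full turn, each of which contributes a factor -1 to the rotor); the rotor keeps the half-angle phase exactly.
Answer: e1 e3


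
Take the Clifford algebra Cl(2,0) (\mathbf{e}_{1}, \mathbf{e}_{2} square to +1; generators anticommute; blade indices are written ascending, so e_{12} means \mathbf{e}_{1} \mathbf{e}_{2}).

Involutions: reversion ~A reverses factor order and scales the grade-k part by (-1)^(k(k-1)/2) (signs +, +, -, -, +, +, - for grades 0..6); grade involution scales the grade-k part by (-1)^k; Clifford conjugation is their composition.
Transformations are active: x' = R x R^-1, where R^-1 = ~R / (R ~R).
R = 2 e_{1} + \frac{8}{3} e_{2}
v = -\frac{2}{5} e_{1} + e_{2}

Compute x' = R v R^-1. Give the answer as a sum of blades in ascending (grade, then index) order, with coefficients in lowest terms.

~R = 2 e_{1} + \frac{8}{3} e_{2}, and R ~R = \frac{100}{9}, so R^-1 = ~R / (\frac{100}{9}).
R v = \frac{28}{15} + \frac{46}{15} e_{12}
Answer: \frac{134}{125} e_{1} - \frac{13}{125} e_{2}


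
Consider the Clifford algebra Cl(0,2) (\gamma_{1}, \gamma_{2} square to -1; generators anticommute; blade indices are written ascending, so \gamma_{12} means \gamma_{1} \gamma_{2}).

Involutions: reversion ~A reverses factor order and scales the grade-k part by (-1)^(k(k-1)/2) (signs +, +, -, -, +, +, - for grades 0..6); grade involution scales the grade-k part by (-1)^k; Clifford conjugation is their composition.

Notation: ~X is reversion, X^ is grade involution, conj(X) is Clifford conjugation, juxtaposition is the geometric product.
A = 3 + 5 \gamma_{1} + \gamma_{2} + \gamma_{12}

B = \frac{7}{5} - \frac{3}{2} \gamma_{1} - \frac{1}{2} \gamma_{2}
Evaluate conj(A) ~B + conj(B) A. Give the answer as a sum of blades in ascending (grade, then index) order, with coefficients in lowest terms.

first term: -\frac{19}{5} - 12 \gamma_{1} - \frac{7}{5} \gamma_{2} - \frac{2}{5} \gamma_{12}
second term: -\frac{19}{5} + 12 \gamma_{1} + \frac{7}{5} \gamma_{2} + \frac{2}{5} \gamma_{12}
Answer: -\frac{38}{5}


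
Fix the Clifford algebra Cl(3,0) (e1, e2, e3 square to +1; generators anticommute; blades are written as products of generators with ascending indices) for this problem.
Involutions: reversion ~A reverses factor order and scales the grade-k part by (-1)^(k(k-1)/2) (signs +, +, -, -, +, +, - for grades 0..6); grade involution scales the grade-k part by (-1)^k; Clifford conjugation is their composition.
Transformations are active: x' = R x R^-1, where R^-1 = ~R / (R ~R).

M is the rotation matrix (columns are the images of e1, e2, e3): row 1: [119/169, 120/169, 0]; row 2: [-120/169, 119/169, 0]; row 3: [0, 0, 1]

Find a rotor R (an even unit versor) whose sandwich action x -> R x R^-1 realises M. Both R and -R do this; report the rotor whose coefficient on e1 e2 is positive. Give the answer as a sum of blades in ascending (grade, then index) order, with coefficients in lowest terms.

Method: write R = a + b12*e1 e2 + b13*e1 e3 + b23*e2 e3 with a^2 + b12^2 + b13^2 + b23^2 = 1 (so R^-1 = ~R). Expanding the columns R e_j ~R gives tr M = 4a^2 - 1 and, from the antisymmetric part, M21 - M12 = -4a*b12, M13 - M31 = 4a*b13, M32 - M23 = -4a*b23.
Here tr M = 407/169, so a^2 = (1 + tr M)/4 = 144/169 and a = ±12/13. Taking a = 12/13: M21 - M12 = -240/169, M13 - M31 = 0, M32 - M23 = 0, giving b12 = 5/13, b13 = 0, b23 = 0, i.e. R = 12/13 + 5/13*e1 e2.
Its e1 e2 coefficient is already positive.
Answer: 12/13 + 5/13*e1 e2. Why the constraint matters: R and -R act identically through the sandwich — M has trace 407/169 either way — so only the sign condition on e1 e2 picks one of the two preimages.


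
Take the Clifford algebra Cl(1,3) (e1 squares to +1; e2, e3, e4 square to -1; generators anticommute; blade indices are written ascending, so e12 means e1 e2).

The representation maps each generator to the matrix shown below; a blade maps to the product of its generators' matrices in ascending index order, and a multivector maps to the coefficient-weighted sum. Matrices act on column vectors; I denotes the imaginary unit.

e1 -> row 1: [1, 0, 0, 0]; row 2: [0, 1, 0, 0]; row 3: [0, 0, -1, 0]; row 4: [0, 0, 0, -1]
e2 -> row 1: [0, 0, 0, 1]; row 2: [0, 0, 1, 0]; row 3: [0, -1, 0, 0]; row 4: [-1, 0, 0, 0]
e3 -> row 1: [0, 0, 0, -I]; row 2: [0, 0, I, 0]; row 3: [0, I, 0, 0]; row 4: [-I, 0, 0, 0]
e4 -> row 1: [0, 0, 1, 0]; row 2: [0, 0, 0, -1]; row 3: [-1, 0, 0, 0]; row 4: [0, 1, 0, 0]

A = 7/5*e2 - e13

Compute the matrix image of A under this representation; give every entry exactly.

Bivector images (products of the table entries): rho(e13) = rho(e1)rho(e3) = row 1: [0, 0, 0, -I]; row 2: [0, 0, I, 0]; row 3: [0, -I, 0, 0]; row 4: [I, 0, 0, 0].
M = (7/5)*rho(e2) + (-1)*rho(e13), summed entrywise:
Answer: row 1: [0, 0, 0, 7/5 + I]; row 2: [0, 0, 7/5 - I, 0]; row 3: [0, -7/5 + I, 0, 0]; row 4: [-7/5 - I, 0, 0, 0]


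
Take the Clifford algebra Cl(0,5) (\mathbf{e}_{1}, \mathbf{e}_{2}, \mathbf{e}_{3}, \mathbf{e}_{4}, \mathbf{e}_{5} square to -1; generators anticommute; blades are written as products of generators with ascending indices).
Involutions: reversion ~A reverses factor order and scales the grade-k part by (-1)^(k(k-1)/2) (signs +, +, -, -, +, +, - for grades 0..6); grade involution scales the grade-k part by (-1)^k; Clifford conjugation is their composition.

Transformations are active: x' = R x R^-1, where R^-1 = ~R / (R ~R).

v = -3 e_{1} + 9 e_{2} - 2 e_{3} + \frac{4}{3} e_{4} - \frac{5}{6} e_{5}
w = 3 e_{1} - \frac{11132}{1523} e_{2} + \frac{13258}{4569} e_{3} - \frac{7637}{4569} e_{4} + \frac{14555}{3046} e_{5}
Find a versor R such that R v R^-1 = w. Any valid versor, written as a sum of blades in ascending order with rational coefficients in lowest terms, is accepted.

The midline construction: v and w both square to -\frac{3473}{36}, so reflecting in their sum \frac{2575}{1523} e_{2} + \frac{4120}{4569} e_{3} - \frac{515}{1523} e_{4} + \frac{18025}{4569} e_{5} exchanges them.
Answer: \frac{2575}{1523} e_{2} + \frac{4120}{4569} e_{3} - \frac{515}{1523} e_{4} + \frac{18025}{4569} e_{5}


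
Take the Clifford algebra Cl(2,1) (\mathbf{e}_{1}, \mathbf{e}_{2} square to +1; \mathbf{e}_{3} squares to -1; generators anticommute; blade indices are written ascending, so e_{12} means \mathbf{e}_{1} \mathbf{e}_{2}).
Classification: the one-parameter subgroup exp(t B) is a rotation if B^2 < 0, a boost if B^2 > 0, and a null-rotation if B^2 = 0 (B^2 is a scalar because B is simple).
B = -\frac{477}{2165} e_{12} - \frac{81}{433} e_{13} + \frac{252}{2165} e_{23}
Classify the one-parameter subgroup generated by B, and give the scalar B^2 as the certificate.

B^2 term by term: the squares give (-\frac{477}{2165})^2*(e_{12})^2 + (-\frac{81}{433})^2*(e_{13})^2 + (\frac{252}{2165})^2*(e_{23})^2 = \frac{227529}{4687225}*(-1) + \frac{6561}{187489}*(+1) + \frac{63504}{4687225}*(+1) = 0 (each basis 2-blade squares to minus the product of its generators' squares); cross terms between blades sharing an index anticommute and cancel. So B^2 = 0.
Answer: null-rotation, certificate B^2 = 0. No conjugation can change B^2 = 0; the sign gives the class.


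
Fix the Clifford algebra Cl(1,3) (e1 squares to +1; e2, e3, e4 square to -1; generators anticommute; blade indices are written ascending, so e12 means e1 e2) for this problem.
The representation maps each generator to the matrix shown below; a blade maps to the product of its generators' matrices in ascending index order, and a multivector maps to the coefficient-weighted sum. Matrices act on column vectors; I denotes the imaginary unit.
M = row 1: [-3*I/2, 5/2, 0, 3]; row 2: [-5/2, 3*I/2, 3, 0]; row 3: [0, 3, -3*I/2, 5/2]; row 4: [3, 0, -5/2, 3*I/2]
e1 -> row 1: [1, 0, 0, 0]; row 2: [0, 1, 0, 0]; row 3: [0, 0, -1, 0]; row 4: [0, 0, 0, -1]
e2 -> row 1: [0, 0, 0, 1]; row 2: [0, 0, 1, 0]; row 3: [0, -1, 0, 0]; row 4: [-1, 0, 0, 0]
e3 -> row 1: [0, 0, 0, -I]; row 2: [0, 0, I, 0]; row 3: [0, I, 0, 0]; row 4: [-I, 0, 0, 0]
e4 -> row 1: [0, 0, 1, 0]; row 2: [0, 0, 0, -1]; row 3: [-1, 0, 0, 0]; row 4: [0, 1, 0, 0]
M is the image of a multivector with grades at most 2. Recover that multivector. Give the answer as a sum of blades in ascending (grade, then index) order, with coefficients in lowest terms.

Method: the blade images are trace-orthogonal — tr(rho(e_A) rho(e_B)^-1) = 4 if A = B and 0 otherwise — and rho(e_A)^-1 = (e_A)^2 * rho(e_A) with (e_A)^2 = +1 or -1, so the coefficient of e_A in the preimage is (e_A)^2 * tr(M rho(e_A))/4.
Nonzero projections over blades of grade <= 2: e12: (e12)^2 = +1, tr(M rho(e12)) = 12, coefficient 3; e23: (e23)^2 = -1, tr(M rho(e23)) = -6, coefficient 3/2; e24: (e24)^2 = -1, tr(M rho(e24)) = -10, coefficient 5/2. Every other blade of grade <= 2 projects to 0.
Answer: 3*e12 + 3/2*e23 + 5/2*e24


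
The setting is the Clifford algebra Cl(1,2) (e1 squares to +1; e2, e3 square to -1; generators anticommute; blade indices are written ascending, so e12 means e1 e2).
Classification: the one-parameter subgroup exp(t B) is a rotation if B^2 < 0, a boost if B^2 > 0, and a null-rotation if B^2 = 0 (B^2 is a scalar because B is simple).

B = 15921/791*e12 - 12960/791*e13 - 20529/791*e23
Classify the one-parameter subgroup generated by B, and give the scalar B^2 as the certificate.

B^2 term by term: the squares give (15921/791)^2*(e12)^2 + (-12960/791)^2*(e13)^2 + (-20529/791)^2*(e23)^2 = 253478241/625681*(+1) + 167961600/625681*(+1) + 421439841/625681*(-1) = 0 (each basis 2-blade squares to minus the product of its generators' squares); cross terms between blades sharing an index anticommute and cancel. So B^2 = 0.
Answer: null-rotation, certificate B^2 = 0. Because 0 is invariant under every versor sandwich, the classification follows from its sign alone.
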